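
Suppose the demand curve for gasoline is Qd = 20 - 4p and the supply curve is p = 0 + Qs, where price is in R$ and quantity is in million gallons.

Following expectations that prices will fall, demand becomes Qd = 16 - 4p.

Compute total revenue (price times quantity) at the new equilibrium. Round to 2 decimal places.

10.24

Original equilibrium: 20 - 4p = p gives 20 = 5p, so p = 4 and Q = 4.
The new curves are Qd = 16 - 4p (demand) and Qs = p (supply).
Equate the new curves: 16 - 4p = p, giving 16 = 5p, p = 3.2, Q = 3.2.
New expenditure = 3.2 × 3.2 = 10.24.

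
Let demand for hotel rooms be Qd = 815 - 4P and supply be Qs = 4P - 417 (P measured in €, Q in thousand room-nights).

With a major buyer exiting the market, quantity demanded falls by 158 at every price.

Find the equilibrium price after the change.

Before the shock: 815 - 4P = 4P - 417 ⇒ 1232 = 8P ⇒ P = 154, Q = 199.
With the change applied: demand Qd = 657 - 4P, supply Qs = 4P - 417.
Clearing the new market: 657 - 4P = 4P - 417, so P = 134.25 and Q = 120.

134.25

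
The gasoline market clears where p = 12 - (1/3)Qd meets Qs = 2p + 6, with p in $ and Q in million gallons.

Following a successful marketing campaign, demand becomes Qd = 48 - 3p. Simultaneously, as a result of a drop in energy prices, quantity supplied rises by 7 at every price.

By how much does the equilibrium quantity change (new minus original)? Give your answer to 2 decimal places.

Solve the original market: 36 - 3p = 2p + 6, hence p = 6 and Q = 18.
After the shift, demand is Qd = 48 - 3p and supply is Qs = 2p + 13.
Equate the new curves: 48 - 3p = 2p + 13, giving 35 = 5p, p = 7, Q = 27.
ΔQ = 27 − 18 = +9.00.

+9.00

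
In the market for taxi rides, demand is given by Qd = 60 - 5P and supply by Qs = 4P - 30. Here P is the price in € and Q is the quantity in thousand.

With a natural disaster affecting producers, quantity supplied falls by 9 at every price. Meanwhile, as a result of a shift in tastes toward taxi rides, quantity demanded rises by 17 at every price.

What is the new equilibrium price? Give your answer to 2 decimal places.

Original equilibrium: 60 - 5P = 4P - 30 gives 90 = 9P, so P = 10 and Q = 10.
The new curves are Qd = 77 - 5P (demand) and Qs = 4P - 39 (supply).
Clearing the new market: 77 - 5P = 4P - 39, so P = 116/9 ≈ 12.8889 and Q = 113/9 ≈ 12.5556.

12.89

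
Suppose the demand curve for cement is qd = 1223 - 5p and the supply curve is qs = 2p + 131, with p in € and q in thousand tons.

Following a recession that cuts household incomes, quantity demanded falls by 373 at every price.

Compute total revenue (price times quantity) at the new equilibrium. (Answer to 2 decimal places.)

Before the shock: 1223 - 5p = 2p + 131 ⇒ 1092 = 7p ⇒ p = 156, q = 443.
The shock moves the curves to qd = 850 - 5p and qs = 2p + 131.
Equate the new curves: 850 - 5p = 2p + 131, giving 719 = 7p, p = 719/7 ≈ 102.7143, q = 2355/7 ≈ 336.4286.
New expenditure = 102.7143 × 336.4286 = 34556.02.

34556.02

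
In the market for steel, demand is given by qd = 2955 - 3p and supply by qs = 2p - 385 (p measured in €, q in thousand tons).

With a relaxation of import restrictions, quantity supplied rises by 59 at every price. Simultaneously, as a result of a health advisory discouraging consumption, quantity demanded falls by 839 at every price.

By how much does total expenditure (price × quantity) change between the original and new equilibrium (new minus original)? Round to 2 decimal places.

Initially, 2955 - 3p = 2p - 385, so 3340 = 5p and p = 668, q = 951.
After the shift, demand is qd = 2116 - 3p and supply is qs = 2p - 326.
Setting them equal: 2116 - 3p = 2p - 326 → 2442 = 5p, so p = 488.4 and q = 650.8.
Expenditure moves from 668×951 = 635268 to 488.4×650.8 = 317850.72; change = -317417.28.

-317417.28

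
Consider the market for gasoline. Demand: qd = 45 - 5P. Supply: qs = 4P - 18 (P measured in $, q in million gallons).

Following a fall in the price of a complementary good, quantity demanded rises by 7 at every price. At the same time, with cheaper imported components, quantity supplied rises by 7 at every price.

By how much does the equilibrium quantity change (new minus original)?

Before the shock: 45 - 5P = 4P - 18 ⇒ 63 = 9P ⇒ P = 7, q = 10.
The shock moves the curves to qd = 52 - 5P and qs = 4P - 11.
New equilibrium: 52 - 5P = 4P - 11 ⇒ 63 = 9P ⇒ P = 7, q = 17.
Δq = 17 − 10 = +7.

+7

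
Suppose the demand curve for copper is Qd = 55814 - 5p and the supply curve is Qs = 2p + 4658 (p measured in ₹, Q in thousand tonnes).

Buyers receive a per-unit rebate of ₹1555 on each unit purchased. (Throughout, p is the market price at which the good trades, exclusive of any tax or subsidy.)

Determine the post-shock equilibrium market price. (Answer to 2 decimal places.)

Original equilibrium: 55814 - 5p = 2p + 4658 gives 51156 = 7p, so p = 7308 and Q = 19274.
Since buyers' out-of-pocket price is the market price minus the rebate, the effective demand curve becomes Qd = 63589 - 5p.
Equate the new curves: 63589 - 5p = 2p + 4658, giving 58931 = 7p, p = 58931/7 ≈ 8418.7143, Q = 150468/7 ≈ 21495.4286.

8418.71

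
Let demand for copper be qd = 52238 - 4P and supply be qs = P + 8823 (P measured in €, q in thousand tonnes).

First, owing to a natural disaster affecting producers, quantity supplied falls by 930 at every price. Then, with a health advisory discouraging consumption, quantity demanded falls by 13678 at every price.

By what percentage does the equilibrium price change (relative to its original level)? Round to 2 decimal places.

-29.36

Initially, 52238 - 4P = P + 8823, so 43415 = 5P and P = 8683, q = 17506.
The shock moves the curves to qd = 38560 - 4P and qs = P + 7893.
Setting them equal: 38560 - 4P = P + 7893 → 30667 = 5P, so P = 6133.4 and q = 14026.4.
%ΔP = (6133.4 − 8683) / 8683 × 100 = -29.36%.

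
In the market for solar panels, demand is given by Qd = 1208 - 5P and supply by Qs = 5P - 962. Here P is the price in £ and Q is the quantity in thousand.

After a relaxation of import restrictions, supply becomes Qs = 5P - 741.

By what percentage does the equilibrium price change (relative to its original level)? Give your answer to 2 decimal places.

Original equilibrium: 1208 - 5P = 5P - 962 gives 2170 = 10P, so P = 217 and Q = 123.
With the change applied: demand Qd = 1208 - 5P, supply Qs = 5P - 741.
New equilibrium: 1208 - 5P = 5P - 741 ⇒ 1949 = 10P ⇒ P = 194.9, Q = 233.5.
%ΔP = (194.9 − 217) / 217 × 100 = -10.18%.

-10.18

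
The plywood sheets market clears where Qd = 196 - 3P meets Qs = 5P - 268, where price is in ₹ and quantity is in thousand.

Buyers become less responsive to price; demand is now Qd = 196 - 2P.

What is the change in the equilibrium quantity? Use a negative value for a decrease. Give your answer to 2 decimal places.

Original equilibrium: 196 - 3P = 5P - 268 gives 464 = 8P, so P = 58 and Q = 22.
After the shift, demand is Qd = 196 - 2P and supply is Qs = 5P - 268.
Clearing the new market: 196 - 2P = 5P - 268, so P = 464/7 ≈ 66.2857 and Q = 444/7 ≈ 63.4286.
ΔQ = 63.4286 − 22 = +41.43.

+41.43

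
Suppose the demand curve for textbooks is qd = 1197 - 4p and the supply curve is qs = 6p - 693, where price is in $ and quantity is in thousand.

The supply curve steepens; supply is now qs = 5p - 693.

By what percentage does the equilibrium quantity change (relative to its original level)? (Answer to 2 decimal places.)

Original equilibrium: 1197 - 4p = 6p - 693 gives 1890 = 10p, so p = 189 and q = 441.
The shock moves the curves to qd = 1197 - 4p and qs = 5p - 693.
Setting them equal: 1197 - 4p = 5p - 693 → 1890 = 9p, so p = 210 and q = 357.
%Δq = (357 − 441) / 441 × 100 = -19.05%.

-19.05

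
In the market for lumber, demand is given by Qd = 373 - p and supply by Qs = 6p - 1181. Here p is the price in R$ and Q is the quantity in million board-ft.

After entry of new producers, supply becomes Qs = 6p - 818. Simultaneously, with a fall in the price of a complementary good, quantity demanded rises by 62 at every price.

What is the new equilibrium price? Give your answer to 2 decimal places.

179.00

Before the shock: 373 - p = 6p - 1181 ⇒ 1554 = 7p ⇒ p = 222, Q = 151.
The shock moves the curves to Qd = 435 - p and Qs = 6p - 818.
Setting them equal: 435 - p = 6p - 818 → 1253 = 7p, so p = 179 and Q = 256.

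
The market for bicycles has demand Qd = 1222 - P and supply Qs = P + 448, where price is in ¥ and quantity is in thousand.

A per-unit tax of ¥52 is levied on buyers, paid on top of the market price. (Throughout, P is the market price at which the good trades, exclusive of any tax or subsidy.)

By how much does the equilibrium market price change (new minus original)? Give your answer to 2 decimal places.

-26.00

Original equilibrium: 1222 - P = P + 448 gives 774 = 2P, so P = 387 and Q = 835.
Since buyers pay the price plus the tax, the effective demand curve becomes Qd = 1170 - P.
New equilibrium: 1170 - P = P + 448 ⇒ 722 = 2P ⇒ P = 361, Q = 809.
ΔP = 361 − 387 = -26.00.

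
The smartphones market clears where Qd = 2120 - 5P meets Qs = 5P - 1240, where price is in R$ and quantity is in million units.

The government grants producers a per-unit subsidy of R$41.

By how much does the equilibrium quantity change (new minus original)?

+102.5

Original equilibrium: 2120 - 5P = 5P - 1240 gives 3360 = 10P, so P = 336 and Q = 440.
Since sellers receive the price plus the subsidy, the effective supply curve becomes Qs = 5P - 1035.
Clearing the new market: 2120 - 5P = 5P - 1035, so P = 315.5 and Q = 542.5.
ΔQ = 542.5 − 440 = +102.5.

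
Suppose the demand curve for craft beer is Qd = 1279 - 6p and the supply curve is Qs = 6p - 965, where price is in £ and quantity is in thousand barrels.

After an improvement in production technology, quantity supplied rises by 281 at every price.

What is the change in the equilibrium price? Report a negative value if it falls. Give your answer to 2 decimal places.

Initially, 1279 - 6p = 6p - 965, so 2244 = 12p and p = 187, Q = 157.
With the change applied: demand Qd = 1279 - 6p, supply Qs = 6p - 684.
Equate the new curves: 1279 - 6p = 6p - 684, giving 1963 = 12p, p = 1963/12 ≈ 163.5833, Q = 297.5.
Δp = 163.5833 − 187 = -23.42.

-23.42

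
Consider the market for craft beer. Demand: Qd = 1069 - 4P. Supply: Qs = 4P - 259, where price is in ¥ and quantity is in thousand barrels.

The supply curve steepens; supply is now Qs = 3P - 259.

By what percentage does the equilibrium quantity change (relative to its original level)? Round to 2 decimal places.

Solve the original market: 1069 - 4P = 4P - 259, hence P = 166 and Q = 405.
After the shift, demand is Qd = 1069 - 4P and supply is Qs = 3P - 259.
Equate the new curves: 1069 - 4P = 3P - 259, giving 1328 = 7P, P = 1328/7 ≈ 189.7143, Q = 2171/7 ≈ 310.1429.
%ΔQ = (310.1429 − 405) / 405 × 100 = -23.42%.

-23.42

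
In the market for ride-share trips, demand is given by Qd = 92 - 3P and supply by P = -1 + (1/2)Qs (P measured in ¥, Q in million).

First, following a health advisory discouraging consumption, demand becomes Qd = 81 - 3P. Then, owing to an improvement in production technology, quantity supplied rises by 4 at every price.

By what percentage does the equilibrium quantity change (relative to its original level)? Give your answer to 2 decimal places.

-5.26

Initially, 92 - 3P = 2P + 2, so 90 = 5P and P = 18, Q = 38.
After the shift, demand is Qd = 81 - 3P and supply is Qs = 2P + 6.
Equate the new curves: 81 - 3P = 2P + 6, giving 75 = 5P, P = 15, Q = 36.
%ΔQ = (36 − 38) / 38 × 100 = -5.26%.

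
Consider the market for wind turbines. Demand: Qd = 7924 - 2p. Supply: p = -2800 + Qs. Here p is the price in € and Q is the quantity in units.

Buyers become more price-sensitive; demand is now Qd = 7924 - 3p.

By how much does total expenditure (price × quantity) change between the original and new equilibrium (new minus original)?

Initially, 7924 - 2p = p + 2800, so 5124 = 3p and p = 1708, Q = 4508.
The new curves are Qd = 7924 - 3p (demand) and Qs = p + 2800 (supply).
New equilibrium: 7924 - 3p = p + 2800 ⇒ 5124 = 4p ⇒ p = 1281, Q = 4081.
Expenditure moves from 1708×4508 = 7699664 to 1281×4081 = 5227761; change = -2471903.

-2471903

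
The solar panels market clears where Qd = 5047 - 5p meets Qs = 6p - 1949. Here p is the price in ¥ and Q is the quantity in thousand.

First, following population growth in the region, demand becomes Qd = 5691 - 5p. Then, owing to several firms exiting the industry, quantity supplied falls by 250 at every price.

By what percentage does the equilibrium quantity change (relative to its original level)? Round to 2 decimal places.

+12.73

Before the shock: 5047 - 5p = 6p - 1949 ⇒ 6996 = 11p ⇒ p = 636, Q = 1867.
After the shift, demand is Qd = 5691 - 5p and supply is Qs = 6p - 2199.
Clearing the new market: 5691 - 5p = 6p - 2199, so p = 7890/11 ≈ 717.2727 and Q = 23151/11 ≈ 2104.6364.
%ΔQ = (2104.6364 − 1867) / 1867 × 100 = +12.73%.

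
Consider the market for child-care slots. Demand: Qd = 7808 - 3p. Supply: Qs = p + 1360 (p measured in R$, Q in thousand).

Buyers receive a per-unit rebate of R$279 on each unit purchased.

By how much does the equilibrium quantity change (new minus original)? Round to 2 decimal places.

Solve the original market: 7808 - 3p = p + 1360, hence p = 1612 and Q = 2972.
Since buyers' out-of-pocket price is the market price minus the rebate, the effective demand curve becomes Qd = 8645 - 3p.
Setting them equal: 8645 - 3p = p + 1360 → 7285 = 4p, so p = 1821.25 and Q = 3181.25.
ΔQ = 3181.25 − 2972 = +209.25.

+209.25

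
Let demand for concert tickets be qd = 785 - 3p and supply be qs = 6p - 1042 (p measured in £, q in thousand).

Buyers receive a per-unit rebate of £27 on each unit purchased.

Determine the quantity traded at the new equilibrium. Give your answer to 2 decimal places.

Original equilibrium: 785 - 3p = 6p - 1042 gives 1827 = 9p, so p = 203 and q = 176.
Since buyers' out-of-pocket price is the market price minus the rebate, the effective demand curve becomes qd = 866 - 3p.
New equilibrium: 866 - 3p = 6p - 1042 ⇒ 1908 = 9p ⇒ p = 212, q = 230.

230.00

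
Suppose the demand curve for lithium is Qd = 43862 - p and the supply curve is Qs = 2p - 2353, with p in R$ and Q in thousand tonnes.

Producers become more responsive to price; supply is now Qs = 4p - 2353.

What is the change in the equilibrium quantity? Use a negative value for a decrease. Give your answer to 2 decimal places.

Initially, 43862 - p = 2p - 2353, so 46215 = 3p and p = 15405, Q = 28457.
After the shift, demand is Qd = 43862 - p and supply is Qs = 4p - 2353.
Clearing the new market: 43862 - p = 4p - 2353, so p = 9243 and Q = 34619.
ΔQ = 34619 − 28457 = +6162.00.

+6162.00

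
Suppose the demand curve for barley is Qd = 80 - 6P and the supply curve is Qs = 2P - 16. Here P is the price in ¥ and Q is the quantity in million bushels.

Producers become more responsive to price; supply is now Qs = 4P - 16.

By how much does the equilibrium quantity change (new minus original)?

Original equilibrium: 80 - 6P = 2P - 16 gives 96 = 8P, so P = 12 and Q = 8.
The new curves are Qd = 80 - 6P (demand) and Qs = 4P - 16 (supply).
Setting them equal: 80 - 6P = 4P - 16 → 96 = 10P, so P = 9.6 and Q = 22.4.
ΔQ = 22.4 − 8 = +14.4.

+14.4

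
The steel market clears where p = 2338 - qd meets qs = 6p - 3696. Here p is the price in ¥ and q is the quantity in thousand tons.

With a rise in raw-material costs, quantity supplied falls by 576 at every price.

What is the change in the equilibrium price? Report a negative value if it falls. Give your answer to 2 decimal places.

Solve the original market: 2338 - p = 6p - 3696, hence p = 862 and q = 1476.
With the change applied: demand qd = 2338 - p, supply qs = 6p - 4272.
Setting them equal: 2338 - p = 6p - 4272 → 6610 = 7p, so p = 6610/7 ≈ 944.2857 and q = 9756/7 ≈ 1393.7143.
Δp = 944.2857 − 862 = +82.29.

+82.29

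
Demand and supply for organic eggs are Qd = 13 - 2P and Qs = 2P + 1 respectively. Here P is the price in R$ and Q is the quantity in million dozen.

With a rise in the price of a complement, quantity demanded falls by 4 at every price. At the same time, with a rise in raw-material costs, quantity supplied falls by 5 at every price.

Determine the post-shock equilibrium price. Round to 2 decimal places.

Before the shock: 13 - 2P = 2P + 1 ⇒ 12 = 4P ⇒ P = 3, Q = 7.
After the shift, demand is Qd = 9 - 2P and supply is Qs = 2P - 4.
Setting them equal: 9 - 2P = 2P - 4 → 13 = 4P, so P = 3.25 and Q = 2.5.

3.25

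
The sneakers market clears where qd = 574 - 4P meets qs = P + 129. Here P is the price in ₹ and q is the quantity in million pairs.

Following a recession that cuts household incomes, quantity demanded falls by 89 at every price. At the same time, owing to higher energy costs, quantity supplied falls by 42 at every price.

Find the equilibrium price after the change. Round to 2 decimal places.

79.60

Initially, 574 - 4P = P + 129, so 445 = 5P and P = 89, q = 218.
With the change applied: demand qd = 485 - 4P, supply qs = P + 87.
Equate the new curves: 485 - 4P = P + 87, giving 398 = 5P, P = 79.6, q = 166.6.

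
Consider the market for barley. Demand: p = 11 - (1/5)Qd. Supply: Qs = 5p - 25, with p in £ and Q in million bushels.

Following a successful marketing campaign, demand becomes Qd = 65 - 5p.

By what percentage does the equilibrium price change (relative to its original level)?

+12.5

Solve the original market: 55 - 5p = 5p - 25, hence p = 8 and Q = 15.
The shock moves the curves to Qd = 65 - 5p and Qs = 5p - 25.
Setting them equal: 65 - 5p = 5p - 25 → 90 = 10p, so p = 9 and Q = 20.
%Δp = (9 − 8) / 8 × 100 = +12.5%.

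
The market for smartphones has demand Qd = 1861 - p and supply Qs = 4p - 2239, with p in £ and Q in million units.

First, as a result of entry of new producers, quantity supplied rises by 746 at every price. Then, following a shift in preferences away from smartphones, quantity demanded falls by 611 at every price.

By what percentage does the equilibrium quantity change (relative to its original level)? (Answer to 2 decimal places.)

-32.62

Initially, 1861 - p = 4p - 2239, so 4100 = 5p and p = 820, Q = 1041.
The new curves are Qd = 1250 - p (demand) and Qs = 4p - 1493 (supply).
New equilibrium: 1250 - p = 4p - 1493 ⇒ 2743 = 5p ⇒ p = 548.6, Q = 701.4.
%ΔQ = (701.4 − 1041) / 1041 × 100 = -32.62%.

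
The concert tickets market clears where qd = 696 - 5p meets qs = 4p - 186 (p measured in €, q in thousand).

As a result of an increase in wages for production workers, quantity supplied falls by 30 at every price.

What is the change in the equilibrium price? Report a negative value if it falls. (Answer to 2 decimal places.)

Before the shock: 696 - 5p = 4p - 186 ⇒ 882 = 9p ⇒ p = 98, q = 206.
With the change applied: demand qd = 696 - 5p, supply qs = 4p - 216.
Clearing the new market: 696 - 5p = 4p - 216, so p = 304/3 ≈ 101.3333 and q = 568/3 ≈ 189.3333.
Δp = 101.3333 − 98 = +3.33.

+3.33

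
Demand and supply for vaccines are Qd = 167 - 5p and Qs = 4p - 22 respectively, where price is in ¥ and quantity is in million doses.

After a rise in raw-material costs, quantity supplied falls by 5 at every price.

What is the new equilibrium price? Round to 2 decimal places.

21.56

Original equilibrium: 167 - 5p = 4p - 22 gives 189 = 9p, so p = 21 and Q = 62.
After the shift, demand is Qd = 167 - 5p and supply is Qs = 4p - 27.
Clearing the new market: 167 - 5p = 4p - 27, so p = 194/9 ≈ 21.5556 and Q = 533/9 ≈ 59.2222.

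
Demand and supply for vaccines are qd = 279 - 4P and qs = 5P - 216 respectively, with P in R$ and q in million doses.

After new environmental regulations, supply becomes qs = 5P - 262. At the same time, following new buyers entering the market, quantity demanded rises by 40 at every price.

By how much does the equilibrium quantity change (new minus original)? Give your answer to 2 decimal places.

Solve the original market: 279 - 4P = 5P - 216, hence P = 55 and q = 59.
After the shift, demand is qd = 319 - 4P and supply is qs = 5P - 262.
Clearing the new market: 319 - 4P = 5P - 262, so P = 581/9 ≈ 64.5556 and q = 547/9 ≈ 60.7778.
Δq = 60.7778 − 59 = +1.78.

+1.78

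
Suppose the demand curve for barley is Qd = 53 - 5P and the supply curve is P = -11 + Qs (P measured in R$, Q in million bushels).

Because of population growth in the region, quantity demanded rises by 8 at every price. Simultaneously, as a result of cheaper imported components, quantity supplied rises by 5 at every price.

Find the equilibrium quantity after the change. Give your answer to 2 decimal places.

23.50

Before the shock: 53 - 5P = P + 11 ⇒ 42 = 6P ⇒ P = 7, Q = 18.
With the change applied: demand Qd = 61 - 5P, supply Qs = P + 16.
Equate the new curves: 61 - 5P = P + 16, giving 45 = 6P, P = 7.5, Q = 23.5.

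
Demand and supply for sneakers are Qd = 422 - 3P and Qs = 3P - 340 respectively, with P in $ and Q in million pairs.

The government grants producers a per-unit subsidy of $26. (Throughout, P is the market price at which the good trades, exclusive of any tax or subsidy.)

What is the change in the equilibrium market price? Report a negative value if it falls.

Original equilibrium: 422 - 3P = 3P - 340 gives 762 = 6P, so P = 127 and Q = 41.
Since sellers receive the price plus the subsidy, the effective supply curve becomes Qs = 3P - 262.
Clearing the new market: 422 - 3P = 3P - 262, so P = 114 and Q = 80.
ΔP = 114 − 127 = -13.

-13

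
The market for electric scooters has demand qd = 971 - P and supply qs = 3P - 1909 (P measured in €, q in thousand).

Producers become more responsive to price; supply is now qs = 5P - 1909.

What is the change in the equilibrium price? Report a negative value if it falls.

-240

Before the shock: 971 - P = 3P - 1909 ⇒ 2880 = 4P ⇒ P = 720, q = 251.
With the change applied: demand qd = 971 - P, supply qs = 5P - 1909.
Setting them equal: 971 - P = 5P - 1909 → 2880 = 6P, so P = 480 and q = 491.
ΔP = 480 − 720 = -240.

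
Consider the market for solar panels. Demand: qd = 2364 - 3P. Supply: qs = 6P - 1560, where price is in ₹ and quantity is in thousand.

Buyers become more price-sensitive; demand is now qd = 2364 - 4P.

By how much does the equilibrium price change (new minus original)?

Original equilibrium: 2364 - 3P = 6P - 1560 gives 3924 = 9P, so P = 436 and q = 1056.
The new curves are qd = 2364 - 4P (demand) and qs = 6P - 1560 (supply).
Setting them equal: 2364 - 4P = 6P - 1560 → 3924 = 10P, so P = 392.4 and q = 794.4.
ΔP = 392.4 − 436 = -43.6.

-43.6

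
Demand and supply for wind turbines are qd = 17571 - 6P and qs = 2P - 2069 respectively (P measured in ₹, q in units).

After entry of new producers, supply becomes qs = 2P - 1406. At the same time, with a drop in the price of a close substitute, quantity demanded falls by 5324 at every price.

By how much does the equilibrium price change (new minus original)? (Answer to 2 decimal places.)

Initially, 17571 - 6P = 2P - 2069, so 19640 = 8P and P = 2455, q = 2841.
The new curves are qd = 12247 - 6P (demand) and qs = 2P - 1406 (supply).
Clearing the new market: 12247 - 6P = 2P - 1406, so P = 1706.625 and q = 2007.25.
ΔP = 1706.625 − 2455 = -748.38.

-748.38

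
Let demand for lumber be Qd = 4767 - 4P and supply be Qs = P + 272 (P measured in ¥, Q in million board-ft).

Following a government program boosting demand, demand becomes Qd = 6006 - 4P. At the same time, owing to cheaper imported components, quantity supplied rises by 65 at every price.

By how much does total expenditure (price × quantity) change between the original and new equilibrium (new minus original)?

Before the shock: 4767 - 4P = P + 272 ⇒ 4495 = 5P ⇒ P = 899, Q = 1171.
With the change applied: demand Qd = 6006 - 4P, supply Qs = P + 337.
New equilibrium: 6006 - 4P = P + 337 ⇒ 5669 = 5P ⇒ P = 1133.8, Q = 1470.8.
Expenditure moves from 899×1171 = 1052729 to 1133.8×1470.8 = 1667593.04; change = +614864.04.

+614864.04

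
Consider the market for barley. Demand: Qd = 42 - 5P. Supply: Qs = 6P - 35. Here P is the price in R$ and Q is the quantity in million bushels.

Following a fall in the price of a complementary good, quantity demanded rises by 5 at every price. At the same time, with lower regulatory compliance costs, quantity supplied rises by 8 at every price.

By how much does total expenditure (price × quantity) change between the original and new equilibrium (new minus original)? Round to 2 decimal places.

+40.90

Original equilibrium: 42 - 5P = 6P - 35 gives 77 = 11P, so P = 7 and Q = 7.
After the shift, demand is Qd = 47 - 5P and supply is Qs = 6P - 27.
Setting them equal: 47 - 5P = 6P - 27 → 74 = 11P, so P = 74/11 ≈ 6.7273 and Q = 147/11 ≈ 13.3636.
Expenditure moves from 7×7 = 49 to 6.7273×13.3636 = 89.9008; change = +40.90.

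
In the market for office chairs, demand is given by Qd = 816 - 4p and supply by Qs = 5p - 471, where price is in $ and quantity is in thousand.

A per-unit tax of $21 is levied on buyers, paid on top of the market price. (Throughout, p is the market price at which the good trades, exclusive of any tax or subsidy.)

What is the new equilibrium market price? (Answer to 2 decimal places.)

133.67

Initially, 816 - 4p = 5p - 471, so 1287 = 9p and p = 143, Q = 244.
Since buyers pay the price plus the tax, the effective demand curve becomes Qd = 732 - 4p.
Setting them equal: 732 - 4p = 5p - 471 → 1203 = 9p, so p = 401/3 ≈ 133.6667 and Q = 592/3 ≈ 197.3333.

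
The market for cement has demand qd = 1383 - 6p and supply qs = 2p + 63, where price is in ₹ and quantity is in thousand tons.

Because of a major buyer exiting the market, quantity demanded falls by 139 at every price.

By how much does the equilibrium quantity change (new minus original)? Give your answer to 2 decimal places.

-34.75

Before the shock: 1383 - 6p = 2p + 63 ⇒ 1320 = 8p ⇒ p = 165, q = 393.
The new curves are qd = 1244 - 6p (demand) and qs = 2p + 63 (supply).
Clearing the new market: 1244 - 6p = 2p + 63, so p = 147.625 and q = 358.25.
Δq = 358.25 − 393 = -34.75.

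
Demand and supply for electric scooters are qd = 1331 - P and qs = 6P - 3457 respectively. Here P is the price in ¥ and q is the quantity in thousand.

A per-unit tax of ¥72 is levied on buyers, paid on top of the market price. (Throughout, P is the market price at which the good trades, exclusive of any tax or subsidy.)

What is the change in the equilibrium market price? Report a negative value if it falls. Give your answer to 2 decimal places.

-10.29

Initially, 1331 - P = 6P - 3457, so 4788 = 7P and P = 684, q = 647.
Since buyers pay the price plus the tax, the effective demand curve becomes qd = 1259 - P.
New equilibrium: 1259 - P = 6P - 3457 ⇒ 4716 = 7P ⇒ P = 4716/7 ≈ 673.7143, q = 4097/7 ≈ 585.2857.
ΔP = 673.7143 − 684 = -10.29.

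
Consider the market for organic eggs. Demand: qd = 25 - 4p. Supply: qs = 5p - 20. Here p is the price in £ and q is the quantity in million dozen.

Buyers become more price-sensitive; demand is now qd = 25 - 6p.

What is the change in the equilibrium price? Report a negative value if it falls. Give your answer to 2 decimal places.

-0.91

Initially, 25 - 4p = 5p - 20, so 45 = 9p and p = 5, q = 5.
The new curves are qd = 25 - 6p (demand) and qs = 5p - 20 (supply).
Setting them equal: 25 - 6p = 5p - 20 → 45 = 11p, so p = 45/11 ≈ 4.0909 and q = 5/11 ≈ 0.4545.
Δp = 4.0909 − 5 = -0.91.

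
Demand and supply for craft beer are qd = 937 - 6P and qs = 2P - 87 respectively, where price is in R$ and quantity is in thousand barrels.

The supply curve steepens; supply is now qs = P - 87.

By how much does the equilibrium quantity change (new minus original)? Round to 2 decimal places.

Before the shock: 937 - 6P = 2P - 87 ⇒ 1024 = 8P ⇒ P = 128, q = 169.
The new curves are qd = 937 - 6P (demand) and qs = P - 87 (supply).
Clearing the new market: 937 - 6P = P - 87, so P = 1024/7 ≈ 146.2857 and q = 415/7 ≈ 59.2857.
Δq = 59.2857 − 169 = -109.71.

-109.71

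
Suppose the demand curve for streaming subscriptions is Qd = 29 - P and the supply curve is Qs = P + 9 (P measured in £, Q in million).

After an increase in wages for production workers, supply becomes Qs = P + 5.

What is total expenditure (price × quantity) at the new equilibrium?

Before the shock: 29 - P = P + 9 ⇒ 20 = 2P ⇒ P = 10, Q = 19.
The shock moves the curves to Qd = 29 - P and Qs = P + 5.
Setting them equal: 29 - P = P + 5 → 24 = 2P, so P = 12 and Q = 17.
New expenditure = 12 × 17 = 204.

204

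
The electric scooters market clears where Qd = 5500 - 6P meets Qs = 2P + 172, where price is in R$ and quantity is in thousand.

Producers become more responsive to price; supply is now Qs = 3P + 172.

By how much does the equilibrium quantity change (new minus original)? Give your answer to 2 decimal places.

Before the shock: 5500 - 6P = 2P + 172 ⇒ 5328 = 8P ⇒ P = 666, Q = 1504.
The new curves are Qd = 5500 - 6P (demand) and Qs = 3P + 172 (supply).
Clearing the new market: 5500 - 6P = 3P + 172, so P = 592 and Q = 1948.
ΔQ = 1948 − 1504 = +444.00.

+444.00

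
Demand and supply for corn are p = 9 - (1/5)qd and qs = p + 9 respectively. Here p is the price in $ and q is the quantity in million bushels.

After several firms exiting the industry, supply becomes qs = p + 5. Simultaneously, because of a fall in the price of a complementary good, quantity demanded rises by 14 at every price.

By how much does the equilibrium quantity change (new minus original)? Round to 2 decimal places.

-1.00

Original equilibrium: 45 - 5p = p + 9 gives 36 = 6p, so p = 6 and q = 15.
The shock moves the curves to qd = 59 - 5p and qs = p + 5.
Clearing the new market: 59 - 5p = p + 5, so p = 9 and q = 14.
Δq = 14 − 15 = -1.00.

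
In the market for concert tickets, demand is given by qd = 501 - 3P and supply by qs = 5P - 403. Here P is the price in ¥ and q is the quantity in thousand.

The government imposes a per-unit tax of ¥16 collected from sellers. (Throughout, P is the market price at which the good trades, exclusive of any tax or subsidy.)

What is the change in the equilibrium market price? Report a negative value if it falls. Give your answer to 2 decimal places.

Initially, 501 - 3P = 5P - 403, so 904 = 8P and P = 113, q = 162.
Since sellers keep the price net of the tax, the effective supply curve becomes qs = 5P - 483.
Equate the new curves: 501 - 3P = 5P - 483, giving 984 = 8P, P = 123, q = 132.
ΔP = 123 − 113 = +10.00.

+10.00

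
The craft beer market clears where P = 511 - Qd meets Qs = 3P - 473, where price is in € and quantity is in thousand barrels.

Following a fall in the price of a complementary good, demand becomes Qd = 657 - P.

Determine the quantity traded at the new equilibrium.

Before the shock: 511 - P = 3P - 473 ⇒ 984 = 4P ⇒ P = 246, Q = 265.
The new curves are Qd = 657 - P (demand) and Qs = 3P - 473 (supply).
New equilibrium: 657 - P = 3P - 473 ⇒ 1130 = 4P ⇒ P = 282.5, Q = 374.5.

374.5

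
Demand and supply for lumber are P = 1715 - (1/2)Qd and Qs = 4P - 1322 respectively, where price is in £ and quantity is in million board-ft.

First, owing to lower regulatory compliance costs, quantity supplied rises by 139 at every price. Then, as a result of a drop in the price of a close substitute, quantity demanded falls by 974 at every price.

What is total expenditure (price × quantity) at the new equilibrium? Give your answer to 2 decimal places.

Original equilibrium: 3430 - 2P = 4P - 1322 gives 4752 = 6P, so P = 792 and Q = 1846.
With the change applied: demand Qd = 2456 - 2P, supply Qs = 4P - 1183.
New equilibrium: 2456 - 2P = 4P - 1183 ⇒ 3639 = 6P ⇒ P = 606.5, Q = 1243.
New expenditure = 606.5 × 1243 = 753879.50.

753879.50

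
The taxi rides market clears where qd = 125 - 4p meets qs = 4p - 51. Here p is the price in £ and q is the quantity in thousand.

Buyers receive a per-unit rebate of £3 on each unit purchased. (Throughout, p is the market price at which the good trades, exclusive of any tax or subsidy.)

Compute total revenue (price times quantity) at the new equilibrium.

1010.5

Initially, 125 - 4p = 4p - 51, so 176 = 8p and p = 22, q = 37.
Since buyers' out-of-pocket price is the market price minus the rebate, the effective demand curve becomes qd = 137 - 4p.
New equilibrium: 137 - 4p = 4p - 51 ⇒ 188 = 8p ⇒ p = 23.5, q = 43.
New expenditure = 23.5 × 43 = 1010.5.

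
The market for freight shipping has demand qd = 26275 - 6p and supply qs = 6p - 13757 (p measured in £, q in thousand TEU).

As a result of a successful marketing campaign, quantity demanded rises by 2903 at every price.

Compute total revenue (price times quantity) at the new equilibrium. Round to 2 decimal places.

27587526.46

Initially, 26275 - 6p = 6p - 13757, so 40032 = 12p and p = 3336, q = 6259.
With the change applied: demand qd = 29178 - 6p, supply qs = 6p - 13757.
New equilibrium: 29178 - 6p = 6p - 13757 ⇒ 42935 = 12p ⇒ p = 42935/12 ≈ 3577.9167, q = 7710.5.
New expenditure = 3577.9167 × 7710.5 = 27587526.46.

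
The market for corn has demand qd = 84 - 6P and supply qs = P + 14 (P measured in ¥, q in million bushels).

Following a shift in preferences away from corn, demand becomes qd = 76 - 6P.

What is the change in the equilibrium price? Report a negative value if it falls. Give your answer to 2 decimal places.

-1.14

Original equilibrium: 84 - 6P = P + 14 gives 70 = 7P, so P = 10 and q = 24.
The new curves are qd = 76 - 6P (demand) and qs = P + 14 (supply).
Clearing the new market: 76 - 6P = P + 14, so P = 62/7 ≈ 8.8571 and q = 160/7 ≈ 22.8571.
ΔP = 8.8571 − 10 = -1.14.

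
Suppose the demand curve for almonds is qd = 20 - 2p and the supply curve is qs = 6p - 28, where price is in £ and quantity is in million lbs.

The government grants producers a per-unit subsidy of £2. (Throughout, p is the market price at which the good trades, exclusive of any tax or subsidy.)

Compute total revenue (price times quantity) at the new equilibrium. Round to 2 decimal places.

49.50

Solve the original market: 20 - 2p = 6p - 28, hence p = 6 and q = 8.
Since sellers receive the price plus the subsidy, the effective supply curve becomes qs = 6p - 16.
New equilibrium: 20 - 2p = 6p - 16 ⇒ 36 = 8p ⇒ p = 4.5, q = 11.
New expenditure = 4.5 × 11 = 49.50.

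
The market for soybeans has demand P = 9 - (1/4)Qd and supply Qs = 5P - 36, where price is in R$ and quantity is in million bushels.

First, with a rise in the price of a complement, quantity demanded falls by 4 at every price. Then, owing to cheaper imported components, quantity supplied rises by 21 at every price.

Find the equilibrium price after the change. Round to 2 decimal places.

5.22

Original equilibrium: 36 - 4P = 5P - 36 gives 72 = 9P, so P = 8 and Q = 4.
With the change applied: demand Qd = 32 - 4P, supply Qs = 5P - 15.
Clearing the new market: 32 - 4P = 5P - 15, so P = 47/9 ≈ 5.2222 and Q = 100/9 ≈ 11.1111.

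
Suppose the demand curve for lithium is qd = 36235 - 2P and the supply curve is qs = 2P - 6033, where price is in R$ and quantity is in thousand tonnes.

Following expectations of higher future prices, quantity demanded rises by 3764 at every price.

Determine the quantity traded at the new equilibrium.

16983

Original equilibrium: 36235 - 2P = 2P - 6033 gives 42268 = 4P, so P = 10567 and q = 15101.
After the shift, demand is qd = 39999 - 2P and supply is qs = 2P - 6033.
Setting them equal: 39999 - 2P = 2P - 6033 → 46032 = 4P, so P = 11508 and q = 16983.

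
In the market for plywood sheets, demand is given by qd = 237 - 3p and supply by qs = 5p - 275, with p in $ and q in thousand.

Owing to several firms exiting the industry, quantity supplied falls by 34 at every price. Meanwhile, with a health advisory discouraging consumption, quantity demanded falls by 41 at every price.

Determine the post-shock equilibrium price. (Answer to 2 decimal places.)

63.13

Before the shock: 237 - 3p = 5p - 275 ⇒ 512 = 8p ⇒ p = 64, q = 45.
The shock moves the curves to qd = 196 - 3p and qs = 5p - 309.
New equilibrium: 196 - 3p = 5p - 309 ⇒ 505 = 8p ⇒ p = 63.125, q = 6.625.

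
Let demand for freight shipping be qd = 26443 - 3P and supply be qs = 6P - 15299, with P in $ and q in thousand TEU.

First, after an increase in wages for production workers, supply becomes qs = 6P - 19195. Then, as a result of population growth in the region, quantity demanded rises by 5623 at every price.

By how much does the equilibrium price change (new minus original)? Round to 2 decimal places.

+1057.67

Original equilibrium: 26443 - 3P = 6P - 15299 gives 41742 = 9P, so P = 4638 and q = 12529.
The shock moves the curves to qd = 32066 - 3P and qs = 6P - 19195.
New equilibrium: 32066 - 3P = 6P - 19195 ⇒ 51261 = 9P ⇒ P = 17087/3 ≈ 5695.6667, q = 14979.
ΔP = 5695.6667 − 4638 = +1057.67.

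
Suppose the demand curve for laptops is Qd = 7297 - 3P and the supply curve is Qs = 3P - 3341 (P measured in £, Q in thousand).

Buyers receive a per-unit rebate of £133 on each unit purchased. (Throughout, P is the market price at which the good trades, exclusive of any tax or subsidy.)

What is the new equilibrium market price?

1839.5

Initially, 7297 - 3P = 3P - 3341, so 10638 = 6P and P = 1773, Q = 1978.
Since buyers' out-of-pocket price is the market price minus the rebate, the effective demand curve becomes Qd = 7696 - 3P.
Clearing the new market: 7696 - 3P = 3P - 3341, so P = 1839.5 and Q = 2177.5.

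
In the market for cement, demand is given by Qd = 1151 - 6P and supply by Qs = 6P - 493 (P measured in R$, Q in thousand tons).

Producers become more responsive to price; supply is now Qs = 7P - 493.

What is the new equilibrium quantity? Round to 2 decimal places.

Before the shock: 1151 - 6P = 6P - 493 ⇒ 1644 = 12P ⇒ P = 137, Q = 329.
After the shift, demand is Qd = 1151 - 6P and supply is Qs = 7P - 493.
Setting them equal: 1151 - 6P = 7P - 493 → 1644 = 13P, so P = 1644/13 ≈ 126.4615 and Q = 5099/13 ≈ 392.2308.

392.23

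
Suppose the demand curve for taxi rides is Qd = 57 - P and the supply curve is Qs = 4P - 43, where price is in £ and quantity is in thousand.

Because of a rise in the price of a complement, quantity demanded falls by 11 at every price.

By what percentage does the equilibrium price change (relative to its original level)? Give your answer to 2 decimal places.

-11.00

Solve the original market: 57 - P = 4P - 43, hence P = 20 and Q = 37.
The new curves are Qd = 46 - P (demand) and Qs = 4P - 43 (supply).
New equilibrium: 46 - P = 4P - 43 ⇒ 89 = 5P ⇒ P = 17.8, Q = 28.2.
%ΔP = (17.8 − 20) / 20 × 100 = -11.00%.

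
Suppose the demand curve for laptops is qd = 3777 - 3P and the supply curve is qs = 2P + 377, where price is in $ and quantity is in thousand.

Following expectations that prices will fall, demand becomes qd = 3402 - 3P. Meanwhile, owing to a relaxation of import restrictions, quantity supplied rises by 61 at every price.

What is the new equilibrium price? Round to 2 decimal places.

592.80

Before the shock: 3777 - 3P = 2P + 377 ⇒ 3400 = 5P ⇒ P = 680, q = 1737.
The shock moves the curves to qd = 3402 - 3P and qs = 2P + 438.
Setting them equal: 3402 - 3P = 2P + 438 → 2964 = 5P, so P = 592.8 and q = 1623.6.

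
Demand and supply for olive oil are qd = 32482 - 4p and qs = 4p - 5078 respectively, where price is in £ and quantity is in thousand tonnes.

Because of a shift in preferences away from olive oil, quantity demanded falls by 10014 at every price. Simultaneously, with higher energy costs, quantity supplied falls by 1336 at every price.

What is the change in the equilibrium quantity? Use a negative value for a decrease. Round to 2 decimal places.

Original equilibrium: 32482 - 4p = 4p - 5078 gives 37560 = 8p, so p = 4695 and q = 13702.
After the shift, demand is qd = 22468 - 4p and supply is qs = 4p - 6414.
Equate the new curves: 22468 - 4p = 4p - 6414, giving 28882 = 8p, p = 3610.25, q = 8027.
Δq = 8027 − 13702 = -5675.00.

-5675.00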